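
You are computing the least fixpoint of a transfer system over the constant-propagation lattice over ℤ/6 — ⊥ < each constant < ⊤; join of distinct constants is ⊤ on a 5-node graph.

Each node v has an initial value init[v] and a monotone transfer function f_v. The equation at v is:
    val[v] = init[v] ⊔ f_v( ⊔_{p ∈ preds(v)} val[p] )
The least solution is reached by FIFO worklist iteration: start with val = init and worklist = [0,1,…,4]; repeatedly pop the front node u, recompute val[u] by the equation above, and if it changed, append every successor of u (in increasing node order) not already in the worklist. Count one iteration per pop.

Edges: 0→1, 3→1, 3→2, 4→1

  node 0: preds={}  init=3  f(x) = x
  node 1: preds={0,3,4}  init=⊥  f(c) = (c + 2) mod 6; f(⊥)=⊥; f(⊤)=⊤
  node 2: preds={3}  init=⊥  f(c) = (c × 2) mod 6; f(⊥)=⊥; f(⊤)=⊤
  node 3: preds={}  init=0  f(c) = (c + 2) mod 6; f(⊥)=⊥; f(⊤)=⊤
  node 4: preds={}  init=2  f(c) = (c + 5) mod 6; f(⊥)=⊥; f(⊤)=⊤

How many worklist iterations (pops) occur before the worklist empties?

5

Trace (5 dequeues):
  [1] u=0 | in ⊥ | out 3 | ==
  [2] u=1 | in ⊤ | out ⊤ | prev ⊥ | push {}
  [3] u=2 | in 0 | out 0 | prev ⊥ | push {}
  [4] u=3 | in ⊥ | out 0 | ==
  [5] u=4 | in ⊥ | out 2 | ==

Converged values:
  [0] 3
  [1] ⊤
  [2] 0
  [3] 0
  [4] 2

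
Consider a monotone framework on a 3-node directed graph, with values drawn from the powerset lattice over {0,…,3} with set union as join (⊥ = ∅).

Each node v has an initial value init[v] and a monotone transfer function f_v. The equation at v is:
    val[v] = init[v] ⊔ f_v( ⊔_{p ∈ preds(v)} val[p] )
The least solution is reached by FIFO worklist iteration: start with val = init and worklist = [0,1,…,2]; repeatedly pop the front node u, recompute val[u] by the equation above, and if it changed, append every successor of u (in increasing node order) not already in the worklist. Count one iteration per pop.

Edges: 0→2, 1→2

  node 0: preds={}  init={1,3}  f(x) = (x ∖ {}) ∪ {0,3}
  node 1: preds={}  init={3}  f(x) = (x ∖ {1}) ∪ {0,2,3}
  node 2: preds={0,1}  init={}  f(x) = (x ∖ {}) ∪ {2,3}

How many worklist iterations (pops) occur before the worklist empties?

Trace (3 dequeues):
  [1] u=0 | in {} | out {0,1,3} | prev {1,3} | push {}
  [2] u=1 | in {} | out {0,2,3} | prev {3} | push {}
  [3] u=2 | in {0,1,2,3} | out {0,1,2,3} | prev {} | push {}

Converged values:
  [0] {0,1,3}
  [1] {0,2,3}
  [2] {0,1,2,3}

3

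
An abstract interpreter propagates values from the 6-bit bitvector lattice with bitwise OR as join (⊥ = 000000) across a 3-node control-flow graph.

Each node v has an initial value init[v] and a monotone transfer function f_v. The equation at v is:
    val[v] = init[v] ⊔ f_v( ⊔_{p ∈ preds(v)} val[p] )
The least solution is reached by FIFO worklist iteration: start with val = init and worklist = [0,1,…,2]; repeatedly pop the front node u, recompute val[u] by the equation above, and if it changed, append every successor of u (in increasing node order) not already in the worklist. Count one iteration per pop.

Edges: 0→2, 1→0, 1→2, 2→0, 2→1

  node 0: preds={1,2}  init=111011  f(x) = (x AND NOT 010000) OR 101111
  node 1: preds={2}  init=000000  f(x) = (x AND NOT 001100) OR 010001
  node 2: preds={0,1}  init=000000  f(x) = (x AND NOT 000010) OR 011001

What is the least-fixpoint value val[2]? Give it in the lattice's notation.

Iteration log — 7 steps:
  step 1. node 0  ⊔preds=000000  new=111111  old=111011  +wl: 
  step 2. node 1  ⊔preds=000000  new=010001  old=000000  +wl: 0
  step 3. node 2  ⊔preds=111111  new=111101  old=000000  +wl: 1
  step 4. node 0  ⊔preds=111101  new=111111  stable
  step 5. node 1  ⊔preds=111101  new=110001  old=010001  +wl: 0,2
  step 6. node 0  ⊔preds=111101  new=111111  stable
  step 7. node 2  ⊔preds=111111  new=111101  stable

Least fixpoint reached:
  node 0: 111111
  node 1: 110001
  node 2: 111101

111101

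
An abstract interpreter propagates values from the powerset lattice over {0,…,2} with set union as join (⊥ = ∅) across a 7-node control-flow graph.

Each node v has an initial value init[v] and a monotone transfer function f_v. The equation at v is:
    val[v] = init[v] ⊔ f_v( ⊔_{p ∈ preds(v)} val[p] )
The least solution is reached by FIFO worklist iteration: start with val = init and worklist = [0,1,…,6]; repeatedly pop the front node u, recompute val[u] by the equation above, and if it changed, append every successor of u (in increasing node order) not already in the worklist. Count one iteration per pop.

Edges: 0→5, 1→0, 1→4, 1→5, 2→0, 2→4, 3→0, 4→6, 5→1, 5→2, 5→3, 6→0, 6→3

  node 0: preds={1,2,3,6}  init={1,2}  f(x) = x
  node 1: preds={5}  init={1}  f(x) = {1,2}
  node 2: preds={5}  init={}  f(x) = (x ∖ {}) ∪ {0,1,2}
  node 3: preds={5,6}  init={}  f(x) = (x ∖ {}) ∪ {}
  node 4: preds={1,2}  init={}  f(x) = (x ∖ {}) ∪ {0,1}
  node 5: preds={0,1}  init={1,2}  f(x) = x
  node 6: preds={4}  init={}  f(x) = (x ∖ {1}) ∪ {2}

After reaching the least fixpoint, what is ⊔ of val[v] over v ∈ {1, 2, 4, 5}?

{0,1,2}

Iteration log — 14 steps:
  step 1. node 0  ⊔preds={1}  new={1,2}  stable
  step 2. node 1  ⊔preds={1,2}  new={1,2}  old={1}  +wl: 0
  step 3. node 2  ⊔preds={1,2}  new={0,1,2}  old={}  +wl: 
  step 4. node 3  ⊔preds={1,2}  new={1,2}  old={}  +wl: 
  step 5. node 4  ⊔preds={0,1,2}  new={0,1,2}  old={}  +wl: 
  step 6. node 5  ⊔preds={1,2}  new={1,2}  stable
  step 7. node 6  ⊔preds={0,1,2}  new={0,2}  old={}  +wl: 3
  step 8. node 0  ⊔preds={0,1,2}  new={0,1,2}  old={1,2}  +wl: 5
  step 9. node 3  ⊔preds={0,1,2}  new={0,1,2}  old={1,2}  +wl: 0
  step 10. node 5  ⊔preds={0,1,2}  new={0,1,2}  old={1,2}  +wl: 1,2,3
  step 11. node 0  ⊔preds={0,1,2}  new={0,1,2}  stable
  step 12. node 1  ⊔preds={0,1,2}  new={1,2}  stable
  step 13. node 2  ⊔preds={0,1,2}  new={0,1,2}  stable
  step 14. node 3  ⊔preds={0,1,2}  new={0,1,2}  stable

Least fixpoint reached:
  node 0: {0,1,2}
  node 1: {1,2}
  node 2: {0,1,2}
  node 3: {0,1,2}
  node 4: {0,1,2}
  node 5: {0,1,2}
  node 6: {0,2}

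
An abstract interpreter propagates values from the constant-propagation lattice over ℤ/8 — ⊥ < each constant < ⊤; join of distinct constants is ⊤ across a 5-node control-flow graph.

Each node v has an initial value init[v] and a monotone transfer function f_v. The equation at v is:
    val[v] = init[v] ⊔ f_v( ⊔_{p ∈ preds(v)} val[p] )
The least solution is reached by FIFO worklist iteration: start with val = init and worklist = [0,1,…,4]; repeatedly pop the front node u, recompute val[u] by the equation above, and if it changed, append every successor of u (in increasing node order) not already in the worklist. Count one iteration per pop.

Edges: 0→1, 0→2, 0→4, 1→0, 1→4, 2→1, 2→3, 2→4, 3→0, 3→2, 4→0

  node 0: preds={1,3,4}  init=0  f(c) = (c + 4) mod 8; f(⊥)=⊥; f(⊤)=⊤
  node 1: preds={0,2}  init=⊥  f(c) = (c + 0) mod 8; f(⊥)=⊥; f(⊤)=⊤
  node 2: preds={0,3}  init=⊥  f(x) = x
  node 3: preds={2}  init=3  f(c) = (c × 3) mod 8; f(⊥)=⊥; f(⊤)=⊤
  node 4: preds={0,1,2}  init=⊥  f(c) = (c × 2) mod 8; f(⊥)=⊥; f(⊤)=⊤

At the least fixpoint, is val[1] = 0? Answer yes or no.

no

Iteration log — 8 steps:
  step 1. node 0  ⊔preds=3  new=⊤  old=0  +wl: 
  step 2. node 1  ⊔preds=⊤  new=⊤  old=⊥  +wl: 0
  step 3. node 2  ⊔preds=⊤  new=⊤  old=⊥  +wl: 1
  step 4. node 3  ⊔preds=⊤  new=⊤  old=3  +wl: 2
  step 5. node 4  ⊔preds=⊤  new=⊤  old=⊥  +wl: 
  step 6. node 0  ⊔preds=⊤  new=⊤  stable
  step 7. node 1  ⊔preds=⊤  new=⊤  stable
  step 8. node 2  ⊔preds=⊤  new=⊤  stable

Least fixpoint reached:
  node 0: ⊤
  node 1: ⊤
  node 2: ⊤
  node 3: ⊤
  node 4: ⊤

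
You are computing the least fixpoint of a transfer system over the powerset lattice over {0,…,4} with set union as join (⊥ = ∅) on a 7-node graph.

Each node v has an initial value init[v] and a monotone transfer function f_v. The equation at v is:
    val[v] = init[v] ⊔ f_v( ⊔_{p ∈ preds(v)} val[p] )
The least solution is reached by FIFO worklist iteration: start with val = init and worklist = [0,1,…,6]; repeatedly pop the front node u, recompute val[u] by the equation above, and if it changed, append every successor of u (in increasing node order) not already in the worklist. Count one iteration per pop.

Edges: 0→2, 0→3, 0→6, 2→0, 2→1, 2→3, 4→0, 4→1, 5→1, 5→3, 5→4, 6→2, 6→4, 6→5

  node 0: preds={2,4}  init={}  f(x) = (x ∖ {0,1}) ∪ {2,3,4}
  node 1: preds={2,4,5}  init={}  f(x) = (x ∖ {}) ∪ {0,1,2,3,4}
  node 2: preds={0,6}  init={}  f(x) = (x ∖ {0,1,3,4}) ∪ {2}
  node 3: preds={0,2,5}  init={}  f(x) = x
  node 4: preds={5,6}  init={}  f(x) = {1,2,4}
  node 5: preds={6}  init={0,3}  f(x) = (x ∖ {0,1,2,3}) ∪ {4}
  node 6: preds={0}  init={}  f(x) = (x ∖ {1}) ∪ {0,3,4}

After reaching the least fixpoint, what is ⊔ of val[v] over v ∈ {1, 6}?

{0,1,2,3,4}

Iteration log — 13 steps:
  step 1. node 0  ⊔preds={}  new={2,3,4}  old={}  +wl: 
  step 2. node 1  ⊔preds={0,3}  new={0,1,2,3,4}  old={}  +wl: 
  step 3. node 2  ⊔preds={2,3,4}  new={2}  old={}  +wl: 0,1
  step 4. node 3  ⊔preds={0,2,3,4}  new={0,2,3,4}  old={}  +wl: 
  step 5. node 4  ⊔preds={0,3}  new={1,2,4}  old={}  +wl: 
  step 6. node 5  ⊔preds={}  new={0,3,4}  old={0,3}  +wl: 3,4
  step 7. node 6  ⊔preds={2,3,4}  new={0,2,3,4}  old={}  +wl: 2,5
  step 8. node 0  ⊔preds={1,2,4}  new={2,3,4}  stable
  step 9. node 1  ⊔preds={0,1,2,3,4}  new={0,1,2,3,4}  stable
  step 10. node 3  ⊔preds={0,2,3,4}  new={0,2,3,4}  stable
  step 11. node 4  ⊔preds={0,2,3,4}  new={1,2,4}  stable
  step 12. node 2  ⊔preds={0,2,3,4}  new={2}  stable
  step 13. node 5  ⊔preds={0,2,3,4}  new={0,3,4}  stable

Least fixpoint reached:
  node 0: {2,3,4}
  node 1: {0,1,2,3,4}
  node 2: {2}
  node 3: {0,2,3,4}
  node 4: {1,2,4}
  node 5: {0,3,4}
  node 6: {0,2,3,4}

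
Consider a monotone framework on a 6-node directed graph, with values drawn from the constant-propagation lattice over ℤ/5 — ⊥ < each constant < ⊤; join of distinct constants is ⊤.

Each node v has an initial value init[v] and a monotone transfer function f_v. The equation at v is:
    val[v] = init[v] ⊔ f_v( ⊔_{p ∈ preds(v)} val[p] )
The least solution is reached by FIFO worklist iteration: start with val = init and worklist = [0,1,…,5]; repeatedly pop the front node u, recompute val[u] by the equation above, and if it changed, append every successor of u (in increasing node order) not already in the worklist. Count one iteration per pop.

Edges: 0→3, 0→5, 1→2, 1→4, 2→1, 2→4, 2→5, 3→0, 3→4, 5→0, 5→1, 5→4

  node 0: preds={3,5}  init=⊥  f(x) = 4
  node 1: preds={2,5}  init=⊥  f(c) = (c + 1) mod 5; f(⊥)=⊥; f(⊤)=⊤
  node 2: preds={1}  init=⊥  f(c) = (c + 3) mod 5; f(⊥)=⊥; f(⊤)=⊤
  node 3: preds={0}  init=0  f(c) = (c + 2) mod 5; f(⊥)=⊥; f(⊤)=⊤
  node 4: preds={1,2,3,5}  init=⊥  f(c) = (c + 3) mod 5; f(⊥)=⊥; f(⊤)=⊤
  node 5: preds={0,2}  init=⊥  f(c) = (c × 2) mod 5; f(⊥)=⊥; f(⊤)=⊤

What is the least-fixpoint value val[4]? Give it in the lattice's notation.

Trace (18 dequeues):
  [1] u=0 | in 0 | out 4 | prev ⊥ | push {}
  [2] u=1 | in ⊥ | out ⊥ | ==
  [3] u=2 | in ⊥ | out ⊥ | ==
  [4] u=3 | in 4 | out ⊤ | prev 0 | push {0}
  [5] u=4 | in ⊤ | out ⊤ | prev ⊥ | push {}
  [6] u=5 | in 4 | out 3 | prev ⊥ | push {1,4}
  [7] u=0 | in ⊤ | out 4 | ==
  [8] u=1 | in 3 | out 4 | prev ⊥ | push {2}
  [9] u=4 | in ⊤ | out ⊤ | ==
  [10] u=2 | in 4 | out 2 | prev ⊥ | push {1,4,5}
  [11] u=1 | in ⊤ | out ⊤ | prev 4 | push {2}
  [12] u=4 | in ⊤ | out ⊤ | ==
  [13] u=5 | in ⊤ | out ⊤ | prev 3 | push {0,1,4}
  [14] u=2 | in ⊤ | out ⊤ | prev 2 | push {5}
  [15] u=0 | in ⊤ | out 4 | ==
  [16] u=1 | in ⊤ | out ⊤ | ==
  [17] u=4 | in ⊤ | out ⊤ | ==
  [18] u=5 | in ⊤ | out ⊤ | ==

Converged values:
  [0] 4
  [1] ⊤
  [2] ⊤
  [3] ⊤
  [4] ⊤
  [5] ⊤

⊤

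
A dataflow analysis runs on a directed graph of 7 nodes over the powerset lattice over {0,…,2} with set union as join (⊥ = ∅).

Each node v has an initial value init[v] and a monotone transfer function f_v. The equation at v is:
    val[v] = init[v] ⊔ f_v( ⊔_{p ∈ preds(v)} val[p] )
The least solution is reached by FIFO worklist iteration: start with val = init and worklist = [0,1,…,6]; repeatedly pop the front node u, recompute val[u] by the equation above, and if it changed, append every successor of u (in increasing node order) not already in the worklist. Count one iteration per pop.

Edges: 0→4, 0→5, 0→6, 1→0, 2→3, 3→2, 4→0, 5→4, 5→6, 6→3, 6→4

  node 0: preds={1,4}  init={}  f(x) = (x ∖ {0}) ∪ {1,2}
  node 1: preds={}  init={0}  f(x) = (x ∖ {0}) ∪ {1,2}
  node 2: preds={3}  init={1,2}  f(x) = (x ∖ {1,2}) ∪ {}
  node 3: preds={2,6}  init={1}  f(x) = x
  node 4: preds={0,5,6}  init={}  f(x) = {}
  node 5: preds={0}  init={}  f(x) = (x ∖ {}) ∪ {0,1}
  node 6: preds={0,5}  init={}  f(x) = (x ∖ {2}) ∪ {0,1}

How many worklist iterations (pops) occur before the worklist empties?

Worklist (13 pops):
  #1 pop 0: in={0} → {1,2} (was {}); enqueue []
  #2 pop 1: in={} → {0,1,2} (was {0}); enqueue [0]
  #3 pop 2: in={1} → {1,2} (no change)
  #4 pop 3: in={1,2} → {1,2} (was {1}); enqueue [2]
  #5 pop 4: in={1,2} → {} (no change)
  #6 pop 5: in={1,2} → {0,1,2} (was {}); enqueue [4]
  #7 pop 6: in={0,1,2} → {0,1} (was {}); enqueue [3]
  #8 pop 0: in={0,1,2} → {1,2} (no change)
  #9 pop 2: in={1,2} → {1,2} (no change)
  #10 pop 4: in={0,1,2} → {} (no change)
  #11 pop 3: in={0,1,2} → {0,1,2} (was {1,2}); enqueue [2]
  #12 pop 2: in={0,1,2} → {0,1,2} (was {1,2}); enqueue [3]
  #13 pop 3: in={0,1,2} → {0,1,2} (no change)

Fixpoint:
  val[0] = {1,2}
  val[1] = {0,1,2}
  val[2] = {0,1,2}
  val[3] = {0,1,2}
  val[4] = {}
  val[5] = {0,1,2}
  val[6] = {0,1}

13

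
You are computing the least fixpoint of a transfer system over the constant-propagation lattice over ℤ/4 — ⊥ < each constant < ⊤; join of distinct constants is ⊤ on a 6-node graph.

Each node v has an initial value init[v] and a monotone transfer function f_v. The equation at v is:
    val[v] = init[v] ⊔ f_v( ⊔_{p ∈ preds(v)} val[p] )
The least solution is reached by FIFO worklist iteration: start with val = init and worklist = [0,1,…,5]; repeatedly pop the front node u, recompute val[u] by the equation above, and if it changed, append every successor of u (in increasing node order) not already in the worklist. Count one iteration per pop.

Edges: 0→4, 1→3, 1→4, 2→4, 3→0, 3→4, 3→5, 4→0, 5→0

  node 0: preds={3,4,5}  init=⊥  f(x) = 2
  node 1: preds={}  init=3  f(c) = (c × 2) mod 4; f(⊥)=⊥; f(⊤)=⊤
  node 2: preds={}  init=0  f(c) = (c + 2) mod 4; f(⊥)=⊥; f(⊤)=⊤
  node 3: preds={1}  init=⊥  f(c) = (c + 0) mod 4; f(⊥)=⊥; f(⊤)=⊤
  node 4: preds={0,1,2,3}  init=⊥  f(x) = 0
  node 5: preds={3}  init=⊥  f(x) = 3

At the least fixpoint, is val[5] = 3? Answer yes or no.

Worklist (7 pops):
  #1 pop 0: in=⊥ → 2 (was ⊥); enqueue []
  #2 pop 1: in=⊥ → 3 (no change)
  #3 pop 2: in=⊥ → 0 (no change)
  #4 pop 3: in=3 → 3 (was ⊥); enqueue [0]
  #5 pop 4: in=⊤ → 0 (was ⊥); enqueue []
  #6 pop 5: in=3 → 3 (was ⊥); enqueue []
  #7 pop 0: in=⊤ → 2 (no change)

Fixpoint:
  val[0] = 2
  val[1] = 3
  val[2] = 0
  val[3] = 3
  val[4] = 0
  val[5] = 3

yes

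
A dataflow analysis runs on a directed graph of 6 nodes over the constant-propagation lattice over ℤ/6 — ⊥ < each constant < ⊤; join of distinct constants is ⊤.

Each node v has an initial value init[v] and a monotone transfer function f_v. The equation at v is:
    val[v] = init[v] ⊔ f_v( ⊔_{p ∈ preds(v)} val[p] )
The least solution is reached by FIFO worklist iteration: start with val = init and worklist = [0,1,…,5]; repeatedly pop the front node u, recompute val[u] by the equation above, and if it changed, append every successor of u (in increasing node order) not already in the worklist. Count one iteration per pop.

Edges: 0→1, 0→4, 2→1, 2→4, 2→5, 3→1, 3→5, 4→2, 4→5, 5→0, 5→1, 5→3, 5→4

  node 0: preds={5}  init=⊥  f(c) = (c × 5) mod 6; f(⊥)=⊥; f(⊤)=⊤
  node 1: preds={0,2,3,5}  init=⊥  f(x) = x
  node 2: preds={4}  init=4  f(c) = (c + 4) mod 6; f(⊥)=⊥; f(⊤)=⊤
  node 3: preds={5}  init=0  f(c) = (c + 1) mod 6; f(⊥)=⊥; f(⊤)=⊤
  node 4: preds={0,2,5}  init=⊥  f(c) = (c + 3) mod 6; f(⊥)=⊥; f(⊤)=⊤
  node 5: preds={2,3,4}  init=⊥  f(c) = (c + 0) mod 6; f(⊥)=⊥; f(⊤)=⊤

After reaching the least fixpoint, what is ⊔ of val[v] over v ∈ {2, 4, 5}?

⊤

Iteration log — 14 steps:
  step 1. node 0  ⊔preds=⊥  new=⊥  stable
  step 2. node 1  ⊔preds=⊤  new=⊤  old=⊥  +wl: 
  step 3. node 2  ⊔preds=⊥  new=4  stable
  step 4. node 3  ⊔preds=⊥  new=0  stable
  step 5. node 4  ⊔preds=4  new=1  old=⊥  +wl: 2
  step 6. node 5  ⊔preds=⊤  new=⊤  old=⊥  +wl: 0,1,3,4
  step 7. node 2  ⊔preds=1  new=⊤  old=4  +wl: 5
  step 8. node 0  ⊔preds=⊤  new=⊤  old=⊥  +wl: 
  step 9. node 1  ⊔preds=⊤  new=⊤  stable
  step 10. node 3  ⊔preds=⊤  new=⊤  old=0  +wl: 1
  step 11. node 4  ⊔preds=⊤  new=⊤  old=1  +wl: 2
  step 12. node 5  ⊔preds=⊤  new=⊤  stable
  step 13. node 1  ⊔preds=⊤  new=⊤  stable
  step 14. node 2  ⊔preds=⊤  new=⊤  stable

Least fixpoint reached:
  node 0: ⊤
  node 1: ⊤
  node 2: ⊤
  node 3: ⊤
  node 4: ⊤
  node 5: ⊤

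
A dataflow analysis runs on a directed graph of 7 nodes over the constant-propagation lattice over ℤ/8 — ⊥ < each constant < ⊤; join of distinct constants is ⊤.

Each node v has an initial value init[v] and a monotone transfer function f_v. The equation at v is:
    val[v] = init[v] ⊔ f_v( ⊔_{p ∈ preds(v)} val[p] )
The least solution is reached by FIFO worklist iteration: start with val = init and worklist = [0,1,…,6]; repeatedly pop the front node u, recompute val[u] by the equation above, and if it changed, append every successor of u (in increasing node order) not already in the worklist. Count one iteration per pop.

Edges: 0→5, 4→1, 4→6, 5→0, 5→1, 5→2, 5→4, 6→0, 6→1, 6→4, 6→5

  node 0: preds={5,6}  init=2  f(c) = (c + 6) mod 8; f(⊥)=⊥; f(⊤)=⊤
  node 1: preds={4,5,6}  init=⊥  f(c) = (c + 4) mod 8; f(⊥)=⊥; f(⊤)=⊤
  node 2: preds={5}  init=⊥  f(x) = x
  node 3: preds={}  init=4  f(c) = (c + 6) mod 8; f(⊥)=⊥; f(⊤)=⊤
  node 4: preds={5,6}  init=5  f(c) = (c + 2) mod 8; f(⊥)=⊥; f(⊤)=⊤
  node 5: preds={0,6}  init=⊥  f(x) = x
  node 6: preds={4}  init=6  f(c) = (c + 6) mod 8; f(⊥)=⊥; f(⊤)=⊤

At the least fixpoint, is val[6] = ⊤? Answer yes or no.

Iteration log — 12 steps:
  step 1. node 0  ⊔preds=6  new=⊤  old=2  +wl: 
  step 2. node 1  ⊔preds=⊤  new=⊤  old=⊥  +wl: 
  step 3. node 2  ⊔preds=⊥  new=⊥  stable
  step 4. node 3  ⊔preds=⊥  new=4  stable
  step 5. node 4  ⊔preds=6  new=⊤  old=5  +wl: 1
  step 6. node 5  ⊔preds=⊤  new=⊤  old=⊥  +wl: 0,2,4
  step 7. node 6  ⊔preds=⊤  new=⊤  old=6  +wl: 5
  step 8. node 1  ⊔preds=⊤  new=⊤  stable
  step 9. node 0  ⊔preds=⊤  new=⊤  stable
  step 10. node 2  ⊔preds=⊤  new=⊤  old=⊥  +wl: 
  step 11. node 4  ⊔preds=⊤  new=⊤  stable
  step 12. node 5  ⊔preds=⊤  new=⊤  stable

Least fixpoint reached:
  node 0: ⊤
  node 1: ⊤
  node 2: ⊤
  node 3: 4
  node 4: ⊤
  node 5: ⊤
  node 6: ⊤

yes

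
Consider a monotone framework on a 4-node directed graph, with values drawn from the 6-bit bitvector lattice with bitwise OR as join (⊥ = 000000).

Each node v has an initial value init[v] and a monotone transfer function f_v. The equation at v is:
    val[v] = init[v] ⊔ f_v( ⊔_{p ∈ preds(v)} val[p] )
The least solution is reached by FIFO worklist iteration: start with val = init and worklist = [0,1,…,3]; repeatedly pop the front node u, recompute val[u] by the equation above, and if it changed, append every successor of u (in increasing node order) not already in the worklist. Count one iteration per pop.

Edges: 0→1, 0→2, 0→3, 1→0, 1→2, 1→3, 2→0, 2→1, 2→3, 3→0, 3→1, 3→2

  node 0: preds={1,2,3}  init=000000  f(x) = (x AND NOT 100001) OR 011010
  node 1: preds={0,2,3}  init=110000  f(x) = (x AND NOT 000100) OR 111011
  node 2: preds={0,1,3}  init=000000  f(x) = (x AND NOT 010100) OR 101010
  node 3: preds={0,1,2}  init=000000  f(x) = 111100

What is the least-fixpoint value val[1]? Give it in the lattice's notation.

111011

Iteration log — 8 steps:
  step 1. node 0  ⊔preds=110000  new=011010  old=000000  +wl: 
  step 2. node 1  ⊔preds=011010  new=111011  old=110000  +wl: 0
  step 3. node 2  ⊔preds=111011  new=101011  old=000000  +wl: 1
  step 4. node 3  ⊔preds=111011  new=111100  old=000000  +wl: 2
  step 5. node 0  ⊔preds=111111  new=011110  old=011010  +wl: 3
  step 6. node 1  ⊔preds=111111  new=111011  stable
  step 7. node 2  ⊔preds=111111  new=101011  stable
  step 8. node 3  ⊔preds=111111  new=111100  stable

Least fixpoint reached:
  node 0: 011110
  node 1: 111011
  node 2: 101011
  node 3: 111100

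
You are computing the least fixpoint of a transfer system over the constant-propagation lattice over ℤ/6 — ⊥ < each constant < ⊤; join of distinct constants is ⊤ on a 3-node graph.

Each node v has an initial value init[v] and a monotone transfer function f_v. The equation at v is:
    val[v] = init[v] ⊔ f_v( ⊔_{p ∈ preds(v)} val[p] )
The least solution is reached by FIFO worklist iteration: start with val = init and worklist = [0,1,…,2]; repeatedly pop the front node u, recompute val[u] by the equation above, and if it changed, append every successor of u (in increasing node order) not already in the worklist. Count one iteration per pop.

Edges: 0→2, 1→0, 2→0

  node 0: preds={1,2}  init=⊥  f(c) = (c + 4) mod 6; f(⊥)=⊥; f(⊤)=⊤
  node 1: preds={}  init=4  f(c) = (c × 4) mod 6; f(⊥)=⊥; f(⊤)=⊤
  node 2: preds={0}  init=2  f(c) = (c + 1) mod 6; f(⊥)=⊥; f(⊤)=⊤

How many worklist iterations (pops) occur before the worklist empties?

Iteration log — 4 steps:
  step 1. node 0  ⊔preds=⊤  new=⊤  old=⊥  +wl: 
  step 2. node 1  ⊔preds=⊥  new=4  stable
  step 3. node 2  ⊔preds=⊤  new=⊤  old=2  +wl: 0
  step 4. node 0  ⊔preds=⊤  new=⊤  stable

Least fixpoint reached:
  node 0: ⊤
  node 1: 4
  node 2: ⊤

4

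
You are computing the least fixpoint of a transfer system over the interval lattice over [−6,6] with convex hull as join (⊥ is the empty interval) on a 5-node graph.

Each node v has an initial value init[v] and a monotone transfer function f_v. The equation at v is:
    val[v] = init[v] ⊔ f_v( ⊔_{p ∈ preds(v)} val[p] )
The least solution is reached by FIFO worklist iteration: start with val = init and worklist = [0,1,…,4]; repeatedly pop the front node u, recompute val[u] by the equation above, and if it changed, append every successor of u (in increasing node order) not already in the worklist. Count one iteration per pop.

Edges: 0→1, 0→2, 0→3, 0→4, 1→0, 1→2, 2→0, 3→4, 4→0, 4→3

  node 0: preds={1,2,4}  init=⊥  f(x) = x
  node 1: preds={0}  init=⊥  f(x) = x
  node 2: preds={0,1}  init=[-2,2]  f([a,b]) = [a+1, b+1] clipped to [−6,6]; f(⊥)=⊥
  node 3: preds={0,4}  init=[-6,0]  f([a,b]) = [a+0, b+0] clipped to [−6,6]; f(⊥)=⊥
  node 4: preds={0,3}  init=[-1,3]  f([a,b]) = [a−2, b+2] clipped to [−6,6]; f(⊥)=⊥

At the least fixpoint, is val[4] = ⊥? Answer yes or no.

no

Worklist (16 pops):
  #1 pop 0: in=[-2,3] → [-2,3] (was ⊥); enqueue []
  #2 pop 1: in=[-2,3] → [-2,3] (was ⊥); enqueue [0]
  #3 pop 2: in=[-2,3] → [-2,4] (was [-2,2]); enqueue []
  #4 pop 3: in=[-2,3] → [-6,3] (was [-6,0]); enqueue []
  #5 pop 4: in=[-6,3] → [-6,5] (was [-1,3]); enqueue [3]
  #6 pop 0: in=[-6,5] → [-6,5] (was [-2,3]); enqueue [1,2,4]
  #7 pop 3: in=[-6,5] → [-6,5] (was [-6,3]); enqueue []
  #8 pop 1: in=[-6,5] → [-6,5] (was [-2,3]); enqueue [0]
  #9 pop 2: in=[-6,5] → [-5,6] (was [-2,4]); enqueue []
  #10 pop 4: in=[-6,5] → [-6,6] (was [-6,5]); enqueue [3]
  #11 pop 0: in=[-6,6] → [-6,6] (was [-6,5]); enqueue [1,2,4]
  #12 pop 3: in=[-6,6] → [-6,6] (was [-6,5]); enqueue []
  #13 pop 1: in=[-6,6] → [-6,6] (was [-6,5]); enqueue [0]
  #14 pop 2: in=[-6,6] → [-5,6] (no change)
  #15 pop 4: in=[-6,6] → [-6,6] (no change)
  #16 pop 0: in=[-6,6] → [-6,6] (no change)

Fixpoint:
  val[0] = [-6,6]
  val[1] = [-6,6]
  val[2] = [-5,6]
  val[3] = [-6,6]
  val[4] = [-6,6]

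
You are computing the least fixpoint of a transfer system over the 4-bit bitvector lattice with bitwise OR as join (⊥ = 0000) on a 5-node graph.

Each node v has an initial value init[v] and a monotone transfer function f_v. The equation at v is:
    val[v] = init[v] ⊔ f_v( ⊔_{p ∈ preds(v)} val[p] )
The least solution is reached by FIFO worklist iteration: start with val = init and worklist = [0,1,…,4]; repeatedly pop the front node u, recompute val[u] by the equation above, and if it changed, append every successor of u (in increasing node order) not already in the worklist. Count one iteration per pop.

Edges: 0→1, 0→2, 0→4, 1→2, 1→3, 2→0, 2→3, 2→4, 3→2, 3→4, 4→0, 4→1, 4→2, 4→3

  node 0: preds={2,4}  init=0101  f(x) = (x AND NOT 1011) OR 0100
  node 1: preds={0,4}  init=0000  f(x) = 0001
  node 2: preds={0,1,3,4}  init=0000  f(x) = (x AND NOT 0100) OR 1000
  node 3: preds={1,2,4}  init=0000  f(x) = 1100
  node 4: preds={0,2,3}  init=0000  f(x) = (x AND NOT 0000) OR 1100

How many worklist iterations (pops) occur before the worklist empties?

Trace (9 dequeues):
  [1] u=0 | in 0000 | out 0101 | ==
  [2] u=1 | in 0101 | out 0001 | prev 0000 | push {}
  [3] u=2 | in 0101 | out 1001 | prev 0000 | push {0}
  [4] u=3 | in 1001 | out 1100 | prev 0000 | push {2}
  [5] u=4 | in 1101 | out 1101 | prev 0000 | push {1,3}
  [6] u=0 | in 1101 | out 0101 | ==
  [7] u=2 | in 1101 | out 1001 | ==
  [8] u=1 | in 1101 | out 0001 | ==
  [9] u=3 | in 1101 | out 1100 | ==

Converged values:
  [0] 0101
  [1] 0001
  [2] 1001
  [3] 1100
  [4] 1101

9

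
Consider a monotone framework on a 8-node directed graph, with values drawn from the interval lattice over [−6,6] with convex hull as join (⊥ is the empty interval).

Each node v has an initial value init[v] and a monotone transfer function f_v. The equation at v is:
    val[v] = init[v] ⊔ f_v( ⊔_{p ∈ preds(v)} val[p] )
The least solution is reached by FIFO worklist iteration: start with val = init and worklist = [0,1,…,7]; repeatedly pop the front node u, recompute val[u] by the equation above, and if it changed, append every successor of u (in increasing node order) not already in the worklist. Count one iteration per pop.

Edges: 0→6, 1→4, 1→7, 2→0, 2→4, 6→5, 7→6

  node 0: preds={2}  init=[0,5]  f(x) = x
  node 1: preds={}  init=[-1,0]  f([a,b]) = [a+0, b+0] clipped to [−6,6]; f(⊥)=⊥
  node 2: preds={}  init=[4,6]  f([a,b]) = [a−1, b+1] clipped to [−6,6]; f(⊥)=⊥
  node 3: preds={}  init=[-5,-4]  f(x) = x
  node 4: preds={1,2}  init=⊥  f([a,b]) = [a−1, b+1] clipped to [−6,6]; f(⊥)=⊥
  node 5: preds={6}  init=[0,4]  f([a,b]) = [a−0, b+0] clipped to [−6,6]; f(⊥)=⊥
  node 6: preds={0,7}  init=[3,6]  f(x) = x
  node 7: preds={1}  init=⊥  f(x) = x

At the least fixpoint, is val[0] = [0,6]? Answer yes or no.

Worklist (11 pops):
  #1 pop 0: in=[4,6] → [0,6] (was [0,5]); enqueue []
  #2 pop 1: in=⊥ → [-1,0] (no change)
  #3 pop 2: in=⊥ → [4,6] (no change)
  #4 pop 3: in=⊥ → [-5,-4] (no change)
  #5 pop 4: in=[-1,6] → [-2,6] (was ⊥); enqueue []
  #6 pop 5: in=[3,6] → [0,6] (was [0,4]); enqueue []
  #7 pop 6: in=[0,6] → [0,6] (was [3,6]); enqueue [5]
  #8 pop 7: in=[-1,0] → [-1,0] (was ⊥); enqueue [6]
  #9 pop 5: in=[0,6] → [0,6] (no change)
  #10 pop 6: in=[-1,6] → [-1,6] (was [0,6]); enqueue [5]
  #11 pop 5: in=[-1,6] → [-1,6] (was [0,6]); enqueue []

Fixpoint:
  val[0] = [0,6]
  val[1] = [-1,0]
  val[2] = [4,6]
  val[3] = [-5,-4]
  val[4] = [-2,6]
  val[5] = [-1,6]
  val[6] = [-1,6]
  val[7] = [-1,0]

yes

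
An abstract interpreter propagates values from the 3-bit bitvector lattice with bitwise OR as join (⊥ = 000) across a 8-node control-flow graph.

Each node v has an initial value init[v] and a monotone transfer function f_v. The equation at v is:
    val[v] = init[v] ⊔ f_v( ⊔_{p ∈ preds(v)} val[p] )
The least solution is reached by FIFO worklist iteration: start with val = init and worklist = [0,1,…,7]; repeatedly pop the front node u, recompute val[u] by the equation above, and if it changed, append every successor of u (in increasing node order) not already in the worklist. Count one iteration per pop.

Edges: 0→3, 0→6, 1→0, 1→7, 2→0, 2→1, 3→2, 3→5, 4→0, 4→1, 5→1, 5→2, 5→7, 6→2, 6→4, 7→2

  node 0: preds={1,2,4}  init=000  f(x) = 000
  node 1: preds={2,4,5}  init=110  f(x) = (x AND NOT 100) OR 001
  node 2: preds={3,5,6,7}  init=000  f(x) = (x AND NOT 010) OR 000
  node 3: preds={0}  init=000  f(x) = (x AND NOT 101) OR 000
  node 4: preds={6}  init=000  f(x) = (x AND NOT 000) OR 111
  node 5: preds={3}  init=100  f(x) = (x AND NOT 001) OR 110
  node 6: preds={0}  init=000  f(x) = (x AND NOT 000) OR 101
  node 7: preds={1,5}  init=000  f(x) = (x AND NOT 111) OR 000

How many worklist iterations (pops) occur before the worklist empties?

14

Iteration log — 14 steps:
  step 1. node 0  ⊔preds=110  new=000  stable
  step 2. node 1  ⊔preds=100  new=111  old=110  +wl: 0
  step 3. node 2  ⊔preds=100  new=100  old=000  +wl: 1
  step 4. node 3  ⊔preds=000  new=000  stable
  step 5. node 4  ⊔preds=000  new=111  old=000  +wl: 
  step 6. node 5  ⊔preds=000  new=110  old=100  +wl: 2
  step 7. node 6  ⊔preds=000  new=101  old=000  +wl: 4
  step 8. node 7  ⊔preds=111  new=000  stable
  step 9. node 0  ⊔preds=111  new=000  stable
  step 10. node 1  ⊔preds=111  new=111  stable
  step 11. node 2  ⊔preds=111  new=101  old=100  +wl: 0,1
  step 12. node 4  ⊔preds=101  new=111  stable
  step 13. node 0  ⊔preds=111  new=000  stable
  step 14. node 1  ⊔preds=111  new=111  stable

Least fixpoint reached:
  node 0: 000
  node 1: 111
  node 2: 101
  node 3: 000
  node 4: 111
  node 5: 110
  node 6: 101
  node 7: 000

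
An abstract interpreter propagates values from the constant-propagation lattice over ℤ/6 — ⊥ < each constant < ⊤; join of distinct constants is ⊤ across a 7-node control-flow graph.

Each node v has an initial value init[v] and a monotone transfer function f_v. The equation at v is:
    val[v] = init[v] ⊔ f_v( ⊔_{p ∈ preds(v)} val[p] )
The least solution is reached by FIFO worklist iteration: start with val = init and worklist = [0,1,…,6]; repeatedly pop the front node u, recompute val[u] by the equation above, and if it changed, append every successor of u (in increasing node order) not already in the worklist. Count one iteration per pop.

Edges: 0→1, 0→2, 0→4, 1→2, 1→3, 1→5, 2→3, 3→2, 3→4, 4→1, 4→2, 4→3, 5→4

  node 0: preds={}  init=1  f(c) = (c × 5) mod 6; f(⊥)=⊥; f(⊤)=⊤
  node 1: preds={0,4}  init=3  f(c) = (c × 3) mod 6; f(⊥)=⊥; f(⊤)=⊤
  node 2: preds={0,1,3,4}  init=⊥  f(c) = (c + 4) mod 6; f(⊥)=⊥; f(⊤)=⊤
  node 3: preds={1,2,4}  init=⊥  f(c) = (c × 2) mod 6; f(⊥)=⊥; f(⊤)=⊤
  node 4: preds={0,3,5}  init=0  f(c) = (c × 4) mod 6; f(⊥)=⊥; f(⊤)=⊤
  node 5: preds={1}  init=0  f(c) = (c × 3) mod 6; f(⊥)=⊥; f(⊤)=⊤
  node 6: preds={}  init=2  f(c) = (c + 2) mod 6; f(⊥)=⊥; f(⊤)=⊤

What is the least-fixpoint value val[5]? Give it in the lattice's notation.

⊤

Worklist (11 pops):
  #1 pop 0: in=⊥ → 1 (no change)
  #2 pop 1: in=⊤ → ⊤ (was 3); enqueue []
  #3 pop 2: in=⊤ → ⊤ (was ⊥); enqueue []
  #4 pop 3: in=⊤ → ⊤ (was ⊥); enqueue [2]
  #5 pop 4: in=⊤ → ⊤ (was 0); enqueue [1,3]
  #6 pop 5: in=⊤ → ⊤ (was 0); enqueue [4]
  #7 pop 6: in=⊥ → 2 (no change)
  #8 pop 2: in=⊤ → ⊤ (no change)
  #9 pop 1: in=⊤ → ⊤ (no change)
  #10 pop 3: in=⊤ → ⊤ (no change)
  #11 pop 4: in=⊤ → ⊤ (no change)

Fixpoint:
  val[0] = 1
  val[1] = ⊤
  val[2] = ⊤
  val[3] = ⊤
  val[4] = ⊤
  val[5] = ⊤
  val[6] = 2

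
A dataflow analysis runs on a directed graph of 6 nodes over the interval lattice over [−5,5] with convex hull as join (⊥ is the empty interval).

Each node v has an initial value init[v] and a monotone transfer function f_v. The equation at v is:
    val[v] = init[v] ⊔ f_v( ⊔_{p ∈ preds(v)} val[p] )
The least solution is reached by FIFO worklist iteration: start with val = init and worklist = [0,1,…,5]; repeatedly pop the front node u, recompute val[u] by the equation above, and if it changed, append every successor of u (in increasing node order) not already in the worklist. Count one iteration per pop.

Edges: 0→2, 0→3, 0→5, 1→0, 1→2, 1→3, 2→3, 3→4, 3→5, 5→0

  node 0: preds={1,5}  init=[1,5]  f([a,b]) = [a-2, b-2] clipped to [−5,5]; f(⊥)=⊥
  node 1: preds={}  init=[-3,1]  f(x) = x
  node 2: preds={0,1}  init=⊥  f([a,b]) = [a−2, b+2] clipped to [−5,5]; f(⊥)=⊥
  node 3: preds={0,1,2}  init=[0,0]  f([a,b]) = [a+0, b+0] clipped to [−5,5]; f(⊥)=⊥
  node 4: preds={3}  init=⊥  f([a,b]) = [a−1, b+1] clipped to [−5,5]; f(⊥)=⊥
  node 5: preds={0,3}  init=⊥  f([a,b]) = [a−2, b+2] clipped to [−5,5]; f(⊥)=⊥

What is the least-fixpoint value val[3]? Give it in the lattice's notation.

[-5,5]

Trace (7 dequeues):
  [1] u=0 | in [-3,1] | out [-5,5] | prev [1,5] | push {}
  [2] u=1 | in ⊥ | out [-3,1] | ==
  [3] u=2 | in [-5,5] | out [-5,5] | prev ⊥ | push {}
  [4] u=3 | in [-5,5] | out [-5,5] | prev [0,0] | push {}
  [5] u=4 | in [-5,5] | out [-5,5] | prev ⊥ | push {}
  [6] u=5 | in [-5,5] | out [-5,5] | prev ⊥ | push {0}
  [7] u=0 | in [-5,5] | out [-5,5] | ==

Converged values:
  [0] [-5,5]
  [1] [-3,1]
  [2] [-5,5]
  [3] [-5,5]
  [4] [-5,5]
  [5] [-5,5]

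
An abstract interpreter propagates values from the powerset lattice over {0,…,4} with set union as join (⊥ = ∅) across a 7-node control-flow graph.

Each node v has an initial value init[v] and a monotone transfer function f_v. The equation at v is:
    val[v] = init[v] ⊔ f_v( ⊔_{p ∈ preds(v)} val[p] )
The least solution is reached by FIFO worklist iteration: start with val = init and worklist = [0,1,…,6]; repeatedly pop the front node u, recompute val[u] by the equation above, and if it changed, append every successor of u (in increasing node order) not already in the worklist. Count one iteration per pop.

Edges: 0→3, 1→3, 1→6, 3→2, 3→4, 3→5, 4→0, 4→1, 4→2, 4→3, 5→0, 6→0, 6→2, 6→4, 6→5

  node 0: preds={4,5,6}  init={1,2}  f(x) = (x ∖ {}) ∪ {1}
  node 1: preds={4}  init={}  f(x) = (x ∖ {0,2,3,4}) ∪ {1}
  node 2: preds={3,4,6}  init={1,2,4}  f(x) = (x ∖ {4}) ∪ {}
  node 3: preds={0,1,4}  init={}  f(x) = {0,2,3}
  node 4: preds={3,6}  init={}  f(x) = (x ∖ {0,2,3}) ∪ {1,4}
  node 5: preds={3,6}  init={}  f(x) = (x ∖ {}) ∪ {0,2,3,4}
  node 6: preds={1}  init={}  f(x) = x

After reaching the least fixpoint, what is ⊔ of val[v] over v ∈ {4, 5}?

Trace (14 dequeues):
  [1] u=0 | in {} | out {1,2} | ==
  [2] u=1 | in {} | out {1} | prev {} | push {}
  [3] u=2 | in {} | out {1,2,4} | ==
  [4] u=3 | in {1,2} | out {0,2,3} | prev {} | push {2}
  [5] u=4 | in {0,2,3} | out {1,4} | prev {} | push {0,1,3}
  [6] u=5 | in {0,2,3} | out {0,2,3,4} | prev {} | push {}
  [7] u=6 | in {1} | out {1} | prev {} | push {4,5}
  [8] u=2 | in {0,1,2,3,4} | out {0,1,2,3,4} | prev {1,2,4} | push {}
  [9] u=0 | in {0,1,2,3,4} | out {0,1,2,3,4} | prev {1,2} | push {}
  [10] u=1 | in {1,4} | out {1} | ==
  [11] u=3 | in {0,1,2,3,4} | out {0,2,3} | ==
  [12] u=4 | in {0,1,2,3} | out {1,4} | ==
  [13] u=5 | in {0,1,2,3} | out {0,1,2,3,4} | prev {0,2,3,4} | push {0}
  [14] u=0 | in {0,1,2,3,4} | out {0,1,2,3,4} | ==

Converged values:
  [0] {0,1,2,3,4}
  [1] {1}
  [2] {0,1,2,3,4}
  [3] {0,2,3}
  [4] {1,4}
  [5] {0,1,2,3,4}
  [6] {1}

{0,1,2,3,4}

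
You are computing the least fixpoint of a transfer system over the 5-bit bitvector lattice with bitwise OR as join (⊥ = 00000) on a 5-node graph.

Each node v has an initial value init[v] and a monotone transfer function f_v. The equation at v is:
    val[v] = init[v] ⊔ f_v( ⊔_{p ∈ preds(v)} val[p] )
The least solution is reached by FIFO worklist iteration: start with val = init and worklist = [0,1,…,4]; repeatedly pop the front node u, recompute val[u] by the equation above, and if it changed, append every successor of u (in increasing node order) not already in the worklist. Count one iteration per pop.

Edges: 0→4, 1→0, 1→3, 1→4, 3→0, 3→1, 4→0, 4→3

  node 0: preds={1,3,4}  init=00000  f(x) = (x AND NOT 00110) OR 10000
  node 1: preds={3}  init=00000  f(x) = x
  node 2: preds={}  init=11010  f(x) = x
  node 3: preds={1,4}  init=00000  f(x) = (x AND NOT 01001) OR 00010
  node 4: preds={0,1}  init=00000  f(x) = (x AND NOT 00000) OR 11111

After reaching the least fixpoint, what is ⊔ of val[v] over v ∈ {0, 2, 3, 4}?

11111

Worklist (14 pops):
  #1 pop 0: in=00000 → 10000 (was 00000); enqueue []
  #2 pop 1: in=00000 → 00000 (no change)
  #3 pop 2: in=00000 → 11010 (no change)
  #4 pop 3: in=00000 → 00010 (was 00000); enqueue [0,1]
  #5 pop 4: in=10000 → 11111 (was 00000); enqueue [3]
  #6 pop 0: in=11111 → 11001 (was 10000); enqueue [4]
  #7 pop 1: in=00010 → 00010 (was 00000); enqueue [0]
  #8 pop 3: in=11111 → 10110 (was 00010); enqueue [1]
  #9 pop 4: in=11011 → 11111 (no change)
  #10 pop 0: in=11111 → 11001 (no change)
  #11 pop 1: in=10110 → 10110 (was 00010); enqueue [0,3,4]
  #12 pop 0: in=11111 → 11001 (no change)
  #13 pop 3: in=11111 → 10110 (no change)
  #14 pop 4: in=11111 → 11111 (no change)

Fixpoint:
  val[0] = 11001
  val[1] = 10110
  val[2] = 11010
  val[3] = 10110
  val[4] = 11111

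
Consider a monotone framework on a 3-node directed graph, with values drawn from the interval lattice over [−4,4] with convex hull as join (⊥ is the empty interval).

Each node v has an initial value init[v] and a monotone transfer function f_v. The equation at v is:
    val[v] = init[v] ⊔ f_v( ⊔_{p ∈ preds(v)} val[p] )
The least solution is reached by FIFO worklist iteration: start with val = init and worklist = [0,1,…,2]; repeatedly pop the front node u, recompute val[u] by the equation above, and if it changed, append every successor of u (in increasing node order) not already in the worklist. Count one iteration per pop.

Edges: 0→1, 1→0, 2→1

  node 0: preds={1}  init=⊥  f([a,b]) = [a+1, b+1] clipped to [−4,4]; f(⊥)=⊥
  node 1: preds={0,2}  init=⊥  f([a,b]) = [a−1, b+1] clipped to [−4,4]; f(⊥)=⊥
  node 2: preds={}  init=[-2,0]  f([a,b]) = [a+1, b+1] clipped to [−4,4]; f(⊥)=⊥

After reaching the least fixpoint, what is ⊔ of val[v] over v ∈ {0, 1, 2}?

[-3,4]

Worklist (8 pops):
  #1 pop 0: in=⊥ → ⊥ (no change)
  #2 pop 1: in=[-2,0] → [-3,1] (was ⊥); enqueue [0]
  #3 pop 2: in=⊥ → [-2,0] (no change)
  #4 pop 0: in=[-3,1] → [-2,2] (was ⊥); enqueue [1]
  #5 pop 1: in=[-2,2] → [-3,3] (was [-3,1]); enqueue [0]
  #6 pop 0: in=[-3,3] → [-2,4] (was [-2,2]); enqueue [1]
  #7 pop 1: in=[-2,4] → [-3,4] (was [-3,3]); enqueue [0]
  #8 pop 0: in=[-3,4] → [-2,4] (no change)

Fixpoint:
  val[0] = [-2,4]
  val[1] = [-3,4]
  val[2] = [-2,0]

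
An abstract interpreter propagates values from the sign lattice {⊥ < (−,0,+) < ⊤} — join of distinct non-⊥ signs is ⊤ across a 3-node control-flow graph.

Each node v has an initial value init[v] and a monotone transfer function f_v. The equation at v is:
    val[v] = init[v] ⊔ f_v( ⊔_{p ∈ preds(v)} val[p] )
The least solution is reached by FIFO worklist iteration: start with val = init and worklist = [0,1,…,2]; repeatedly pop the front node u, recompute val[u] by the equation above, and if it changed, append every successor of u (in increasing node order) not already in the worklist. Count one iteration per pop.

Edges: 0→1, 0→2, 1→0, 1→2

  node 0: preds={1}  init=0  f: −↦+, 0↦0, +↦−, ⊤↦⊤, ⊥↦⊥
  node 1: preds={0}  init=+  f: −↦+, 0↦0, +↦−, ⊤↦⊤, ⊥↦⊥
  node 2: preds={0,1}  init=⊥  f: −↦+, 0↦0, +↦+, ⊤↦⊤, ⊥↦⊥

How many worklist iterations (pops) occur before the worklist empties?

4

Iteration log — 4 steps:
  step 1. node 0  ⊔preds=+  new=⊤  old=0  +wl: 
  step 2. node 1  ⊔preds=⊤  new=⊤  old=+  +wl: 0
  step 3. node 2  ⊔preds=⊤  new=⊤  old=⊥  +wl: 
  step 4. node 0  ⊔preds=⊤  new=⊤  stable

Least fixpoint reached:
  node 0: ⊤
  node 1: ⊤
  node 2: ⊤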